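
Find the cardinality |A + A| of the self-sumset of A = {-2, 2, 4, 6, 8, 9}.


A + A = {a + a' : a, a' ∈ A}; |A| = 6.
General bounds: 2|A| - 1 ≤ |A + A| ≤ |A|(|A|+1)/2, i.e. 11 ≤ |A + A| ≤ 21.
Lower bound 2|A|-1 is attained iff A is an arithmetic progression.
Enumerate sums a + a' for a ≤ a' (symmetric, so this suffices):
a = -2: -2+-2=-4, -2+2=0, -2+4=2, -2+6=4, -2+8=6, -2+9=7
a = 2: 2+2=4, 2+4=6, 2+6=8, 2+8=10, 2+9=11
a = 4: 4+4=8, 4+6=10, 4+8=12, 4+9=13
a = 6: 6+6=12, 6+8=14, 6+9=15
a = 8: 8+8=16, 8+9=17
a = 9: 9+9=18
Distinct sums: {-4, 0, 2, 4, 6, 7, 8, 10, 11, 12, 13, 14, 15, 16, 17, 18}
|A + A| = 16

|A + A| = 16


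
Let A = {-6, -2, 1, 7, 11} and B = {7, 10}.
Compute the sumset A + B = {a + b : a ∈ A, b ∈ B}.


A + B = {a + b : a ∈ A, b ∈ B}.
Enumerate all |A|·|B| = 5·2 = 10 pairs (a, b) and collect distinct sums.
a = -6: -6+7=1, -6+10=4
a = -2: -2+7=5, -2+10=8
a = 1: 1+7=8, 1+10=11
a = 7: 7+7=14, 7+10=17
a = 11: 11+7=18, 11+10=21
Collecting distinct sums: A + B = {1, 4, 5, 8, 11, 14, 17, 18, 21}
|A + B| = 9

A + B = {1, 4, 5, 8, 11, 14, 17, 18, 21}


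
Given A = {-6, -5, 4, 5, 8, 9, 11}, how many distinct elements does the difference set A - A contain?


A - A = {a - a' : a, a' ∈ A}; |A| = 7.
Bounds: 2|A|-1 ≤ |A - A| ≤ |A|² - |A| + 1, i.e. 13 ≤ |A - A| ≤ 43.
Note: 0 ∈ A - A always (from a - a). The set is symmetric: if d ∈ A - A then -d ∈ A - A.
Enumerate nonzero differences d = a - a' with a > a' (then include -d):
Positive differences: {1, 2, 3, 4, 5, 6, 7, 9, 10, 11, 13, 14, 15, 16, 17}
Full difference set: {0} ∪ (positive diffs) ∪ (negative diffs).
|A - A| = 1 + 2·15 = 31 (matches direct enumeration: 31).

|A - A| = 31


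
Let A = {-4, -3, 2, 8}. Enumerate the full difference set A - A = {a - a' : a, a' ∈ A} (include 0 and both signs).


A - A = {a - a' : a, a' ∈ A}.
Compute a - a' for each ordered pair (a, a'):
a = -4: -4--4=0, -4--3=-1, -4-2=-6, -4-8=-12
a = -3: -3--4=1, -3--3=0, -3-2=-5, -3-8=-11
a = 2: 2--4=6, 2--3=5, 2-2=0, 2-8=-6
a = 8: 8--4=12, 8--3=11, 8-2=6, 8-8=0
Collecting distinct values (and noting 0 appears from a-a):
A - A = {-12, -11, -6, -5, -1, 0, 1, 5, 6, 11, 12}
|A - A| = 11

A - A = {-12, -11, -6, -5, -1, 0, 1, 5, 6, 11, 12}


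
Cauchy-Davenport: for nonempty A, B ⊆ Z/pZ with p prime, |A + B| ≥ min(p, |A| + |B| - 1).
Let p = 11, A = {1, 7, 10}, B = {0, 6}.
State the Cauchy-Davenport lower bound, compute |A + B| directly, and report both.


Cauchy-Davenport: |A + B| ≥ min(p, |A| + |B| - 1) for A, B nonempty in Z/pZ.
|A| = 3, |B| = 2, p = 11.
CD lower bound = min(11, 3 + 2 - 1) = min(11, 4) = 4.
Compute A + B mod 11 directly:
a = 1: 1+0=1, 1+6=7
a = 7: 7+0=7, 7+6=2
a = 10: 10+0=10, 10+6=5
A + B = {1, 2, 5, 7, 10}, so |A + B| = 5.
Verify: 5 ≥ 4? Yes ✓.

CD lower bound = 4, actual |A + B| = 5.


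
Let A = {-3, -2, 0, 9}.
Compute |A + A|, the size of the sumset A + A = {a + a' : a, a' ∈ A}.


A + A = {a + a' : a, a' ∈ A}; |A| = 4.
General bounds: 2|A| - 1 ≤ |A + A| ≤ |A|(|A|+1)/2, i.e. 7 ≤ |A + A| ≤ 10.
Lower bound 2|A|-1 is attained iff A is an arithmetic progression.
Enumerate sums a + a' for a ≤ a' (symmetric, so this suffices):
a = -3: -3+-3=-6, -3+-2=-5, -3+0=-3, -3+9=6
a = -2: -2+-2=-4, -2+0=-2, -2+9=7
a = 0: 0+0=0, 0+9=9
a = 9: 9+9=18
Distinct sums: {-6, -5, -4, -3, -2, 0, 6, 7, 9, 18}
|A + A| = 10

|A + A| = 10


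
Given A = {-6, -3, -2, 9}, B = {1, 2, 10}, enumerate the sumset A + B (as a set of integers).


A + B = {a + b : a ∈ A, b ∈ B}.
Enumerate all |A|·|B| = 4·3 = 12 pairs (a, b) and collect distinct sums.
a = -6: -6+1=-5, -6+2=-4, -6+10=4
a = -3: -3+1=-2, -3+2=-1, -3+10=7
a = -2: -2+1=-1, -2+2=0, -2+10=8
a = 9: 9+1=10, 9+2=11, 9+10=19
Collecting distinct sums: A + B = {-5, -4, -2, -1, 0, 4, 7, 8, 10, 11, 19}
|A + B| = 11

A + B = {-5, -4, -2, -1, 0, 4, 7, 8, 10, 11, 19}


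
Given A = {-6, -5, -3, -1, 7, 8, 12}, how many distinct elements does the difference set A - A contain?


A - A = {a - a' : a, a' ∈ A}; |A| = 7.
Bounds: 2|A|-1 ≤ |A - A| ≤ |A|² - |A| + 1, i.e. 13 ≤ |A - A| ≤ 43.
Note: 0 ∈ A - A always (from a - a). The set is symmetric: if d ∈ A - A then -d ∈ A - A.
Enumerate nonzero differences d = a - a' with a > a' (then include -d):
Positive differences: {1, 2, 3, 4, 5, 8, 9, 10, 11, 12, 13, 14, 15, 17, 18}
Full difference set: {0} ∪ (positive diffs) ∪ (negative diffs).
|A - A| = 1 + 2·15 = 31 (matches direct enumeration: 31).

|A - A| = 31


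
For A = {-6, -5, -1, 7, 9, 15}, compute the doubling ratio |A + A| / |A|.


|A| = 6.
Compute A + A by enumerating all 36 pairs.
A + A = {-12, -11, -10, -7, -6, -2, 1, 2, 3, 4, 6, 8, 9, 10, 14, 16, 18, 22, 24, 30}, so |A + A| = 20.
K = |A + A| / |A| = 20/6 = 10/3 ≈ 3.3333.
Reference: AP of size 6 gives K = 11/6 ≈ 1.8333; a fully generic set of size 6 gives K ≈ 3.5000.

|A| = 6, |A + A| = 20, K = 20/6 = 10/3.


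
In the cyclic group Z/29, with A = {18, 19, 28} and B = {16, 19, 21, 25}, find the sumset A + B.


Work in Z/29Z: reduce every sum a + b modulo 29.
Enumerate all 12 pairs:
a = 18: 18+16=5, 18+19=8, 18+21=10, 18+25=14
a = 19: 19+16=6, 19+19=9, 19+21=11, 19+25=15
a = 28: 28+16=15, 28+19=18, 28+21=20, 28+25=24
Distinct residues collected: {5, 6, 8, 9, 10, 11, 14, 15, 18, 20, 24}
|A + B| = 11 (out of 29 total residues).

A + B = {5, 6, 8, 9, 10, 11, 14, 15, 18, 20, 24}


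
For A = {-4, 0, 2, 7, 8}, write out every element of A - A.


A - A = {a - a' : a, a' ∈ A}.
Compute a - a' for each ordered pair (a, a'):
a = -4: -4--4=0, -4-0=-4, -4-2=-6, -4-7=-11, -4-8=-12
a = 0: 0--4=4, 0-0=0, 0-2=-2, 0-7=-7, 0-8=-8
a = 2: 2--4=6, 2-0=2, 2-2=0, 2-7=-5, 2-8=-6
a = 7: 7--4=11, 7-0=7, 7-2=5, 7-7=0, 7-8=-1
a = 8: 8--4=12, 8-0=8, 8-2=6, 8-7=1, 8-8=0
Collecting distinct values (and noting 0 appears from a-a):
A - A = {-12, -11, -8, -7, -6, -5, -4, -2, -1, 0, 1, 2, 4, 5, 6, 7, 8, 11, 12}
|A - A| = 19

A - A = {-12, -11, -8, -7, -6, -5, -4, -2, -1, 0, 1, 2, 4, 5, 6, 7, 8, 11, 12}


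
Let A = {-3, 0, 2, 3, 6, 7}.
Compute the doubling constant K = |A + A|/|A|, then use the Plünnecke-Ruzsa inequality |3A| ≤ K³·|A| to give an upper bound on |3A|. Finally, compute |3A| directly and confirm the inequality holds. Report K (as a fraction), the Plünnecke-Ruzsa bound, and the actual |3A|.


|A| = 6.
Step 1: Compute A + A by enumerating all 36 pairs.
A + A = {-6, -3, -1, 0, 2, 3, 4, 5, 6, 7, 8, 9, 10, 12, 13, 14}, so |A + A| = 16.
Step 2: Doubling constant K = |A + A|/|A| = 16/6 = 16/6 ≈ 2.6667.
Step 3: Plünnecke-Ruzsa gives |3A| ≤ K³·|A| = (2.6667)³ · 6 ≈ 113.7778.
Step 4: Compute 3A = A + A + A directly by enumerating all triples (a,b,c) ∈ A³; |3A| = 27.
Step 5: Check 27 ≤ 113.7778? Yes ✓.

K = 16/6, Plünnecke-Ruzsa bound K³|A| ≈ 113.7778, |3A| = 27, inequality holds.


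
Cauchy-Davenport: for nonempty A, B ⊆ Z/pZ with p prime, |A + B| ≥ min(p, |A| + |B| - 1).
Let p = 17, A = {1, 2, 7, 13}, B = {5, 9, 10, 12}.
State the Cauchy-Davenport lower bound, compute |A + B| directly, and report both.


Cauchy-Davenport: |A + B| ≥ min(p, |A| + |B| - 1) for A, B nonempty in Z/pZ.
|A| = 4, |B| = 4, p = 17.
CD lower bound = min(17, 4 + 4 - 1) = min(17, 7) = 7.
Compute A + B mod 17 directly:
a = 1: 1+5=6, 1+9=10, 1+10=11, 1+12=13
a = 2: 2+5=7, 2+9=11, 2+10=12, 2+12=14
a = 7: 7+5=12, 7+9=16, 7+10=0, 7+12=2
a = 13: 13+5=1, 13+9=5, 13+10=6, 13+12=8
A + B = {0, 1, 2, 5, 6, 7, 8, 10, 11, 12, 13, 14, 16}, so |A + B| = 13.
Verify: 13 ≥ 7? Yes ✓.

CD lower bound = 7, actual |A + B| = 13.


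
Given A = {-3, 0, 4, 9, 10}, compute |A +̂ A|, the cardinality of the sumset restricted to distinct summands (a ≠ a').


Restricted sumset: A +̂ A = {a + a' : a ∈ A, a' ∈ A, a ≠ a'}.
Equivalently, take A + A and drop any sum 2a that is achievable ONLY as a + a for a ∈ A (i.e. sums representable only with equal summands).
Enumerate pairs (a, a') with a < a' (symmetric, so each unordered pair gives one sum; this covers all a ≠ a'):
  -3 + 0 = -3
  -3 + 4 = 1
  -3 + 9 = 6
  -3 + 10 = 7
  0 + 4 = 4
  0 + 9 = 9
  0 + 10 = 10
  4 + 9 = 13
  4 + 10 = 14
  9 + 10 = 19
Collected distinct sums: {-3, 1, 4, 6, 7, 9, 10, 13, 14, 19}
|A +̂ A| = 10
(Reference bound: |A +̂ A| ≥ 2|A| - 3 for |A| ≥ 2, with |A| = 5 giving ≥ 7.)

|A +̂ A| = 10


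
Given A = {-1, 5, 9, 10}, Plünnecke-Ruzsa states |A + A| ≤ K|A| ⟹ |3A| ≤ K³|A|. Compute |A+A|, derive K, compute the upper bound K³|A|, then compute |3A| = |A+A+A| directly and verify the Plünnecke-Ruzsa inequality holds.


|A| = 4.
Step 1: Compute A + A by enumerating all 16 pairs.
A + A = {-2, 4, 8, 9, 10, 14, 15, 18, 19, 20}, so |A + A| = 10.
Step 2: Doubling constant K = |A + A|/|A| = 10/4 = 10/4 ≈ 2.5000.
Step 3: Plünnecke-Ruzsa gives |3A| ≤ K³·|A| = (2.5000)³ · 4 ≈ 62.5000.
Step 4: Compute 3A = A + A + A directly by enumerating all triples (a,b,c) ∈ A³; |3A| = 19.
Step 5: Check 19 ≤ 62.5000? Yes ✓.

K = 10/4, Plünnecke-Ruzsa bound K³|A| ≈ 62.5000, |3A| = 19, inequality holds.


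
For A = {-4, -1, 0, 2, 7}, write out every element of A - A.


A - A = {a - a' : a, a' ∈ A}.
Compute a - a' for each ordered pair (a, a'):
a = -4: -4--4=0, -4--1=-3, -4-0=-4, -4-2=-6, -4-7=-11
a = -1: -1--4=3, -1--1=0, -1-0=-1, -1-2=-3, -1-7=-8
a = 0: 0--4=4, 0--1=1, 0-0=0, 0-2=-2, 0-7=-7
a = 2: 2--4=6, 2--1=3, 2-0=2, 2-2=0, 2-7=-5
a = 7: 7--4=11, 7--1=8, 7-0=7, 7-2=5, 7-7=0
Collecting distinct values (and noting 0 appears from a-a):
A - A = {-11, -8, -7, -6, -5, -4, -3, -2, -1, 0, 1, 2, 3, 4, 5, 6, 7, 8, 11}
|A - A| = 19

A - A = {-11, -8, -7, -6, -5, -4, -3, -2, -1, 0, 1, 2, 3, 4, 5, 6, 7, 8, 11}


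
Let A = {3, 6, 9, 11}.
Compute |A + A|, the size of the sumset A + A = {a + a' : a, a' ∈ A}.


A + A = {a + a' : a, a' ∈ A}; |A| = 4.
General bounds: 2|A| - 1 ≤ |A + A| ≤ |A|(|A|+1)/2, i.e. 7 ≤ |A + A| ≤ 10.
Lower bound 2|A|-1 is attained iff A is an arithmetic progression.
Enumerate sums a + a' for a ≤ a' (symmetric, so this suffices):
a = 3: 3+3=6, 3+6=9, 3+9=12, 3+11=14
a = 6: 6+6=12, 6+9=15, 6+11=17
a = 9: 9+9=18, 9+11=20
a = 11: 11+11=22
Distinct sums: {6, 9, 12, 14, 15, 17, 18, 20, 22}
|A + A| = 9

|A + A| = 9


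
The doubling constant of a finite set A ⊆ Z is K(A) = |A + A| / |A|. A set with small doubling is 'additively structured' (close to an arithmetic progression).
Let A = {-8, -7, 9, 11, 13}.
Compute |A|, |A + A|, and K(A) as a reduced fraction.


|A| = 5.
Compute A + A by enumerating all 25 pairs.
A + A = {-16, -15, -14, 1, 2, 3, 4, 5, 6, 18, 20, 22, 24, 26}, so |A + A| = 14.
K = |A + A| / |A| = 14/5 (already in lowest terms) ≈ 2.8000.
Reference: AP of size 5 gives K = 9/5 ≈ 1.8000; a fully generic set of size 5 gives K ≈ 3.0000.

|A| = 5, |A + A| = 14, K = 14/5.


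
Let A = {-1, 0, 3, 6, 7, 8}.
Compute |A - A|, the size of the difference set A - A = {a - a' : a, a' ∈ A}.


A - A = {a - a' : a, a' ∈ A}; |A| = 6.
Bounds: 2|A|-1 ≤ |A - A| ≤ |A|² - |A| + 1, i.e. 11 ≤ |A - A| ≤ 31.
Note: 0 ∈ A - A always (from a - a). The set is symmetric: if d ∈ A - A then -d ∈ A - A.
Enumerate nonzero differences d = a - a' with a > a' (then include -d):
Positive differences: {1, 2, 3, 4, 5, 6, 7, 8, 9}
Full difference set: {0} ∪ (positive diffs) ∪ (negative diffs).
|A - A| = 1 + 2·9 = 19 (matches direct enumeration: 19).

|A - A| = 19


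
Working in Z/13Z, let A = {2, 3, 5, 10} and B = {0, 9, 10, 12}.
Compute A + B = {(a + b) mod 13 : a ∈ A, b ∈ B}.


Work in Z/13Z: reduce every sum a + b modulo 13.
Enumerate all 16 pairs:
a = 2: 2+0=2, 2+9=11, 2+10=12, 2+12=1
a = 3: 3+0=3, 3+9=12, 3+10=0, 3+12=2
a = 5: 5+0=5, 5+9=1, 5+10=2, 5+12=4
a = 10: 10+0=10, 10+9=6, 10+10=7, 10+12=9
Distinct residues collected: {0, 1, 2, 3, 4, 5, 6, 7, 9, 10, 11, 12}
|A + B| = 12 (out of 13 total residues).

A + B = {0, 1, 2, 3, 4, 5, 6, 7, 9, 10, 11, 12}


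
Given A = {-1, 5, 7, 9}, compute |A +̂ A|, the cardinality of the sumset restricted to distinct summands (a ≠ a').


Restricted sumset: A +̂ A = {a + a' : a ∈ A, a' ∈ A, a ≠ a'}.
Equivalently, take A + A and drop any sum 2a that is achievable ONLY as a + a for a ∈ A (i.e. sums representable only with equal summands).
Enumerate pairs (a, a') with a < a' (symmetric, so each unordered pair gives one sum; this covers all a ≠ a'):
  -1 + 5 = 4
  -1 + 7 = 6
  -1 + 9 = 8
  5 + 7 = 12
  5 + 9 = 14
  7 + 9 = 16
Collected distinct sums: {4, 6, 8, 12, 14, 16}
|A +̂ A| = 6
(Reference bound: |A +̂ A| ≥ 2|A| - 3 for |A| ≥ 2, with |A| = 4 giving ≥ 5.)

|A +̂ A| = 6


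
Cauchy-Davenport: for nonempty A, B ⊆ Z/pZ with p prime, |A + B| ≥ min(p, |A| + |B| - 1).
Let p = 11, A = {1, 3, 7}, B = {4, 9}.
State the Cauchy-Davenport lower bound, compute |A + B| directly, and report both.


Cauchy-Davenport: |A + B| ≥ min(p, |A| + |B| - 1) for A, B nonempty in Z/pZ.
|A| = 3, |B| = 2, p = 11.
CD lower bound = min(11, 3 + 2 - 1) = min(11, 4) = 4.
Compute A + B mod 11 directly:
a = 1: 1+4=5, 1+9=10
a = 3: 3+4=7, 3+9=1
a = 7: 7+4=0, 7+9=5
A + B = {0, 1, 5, 7, 10}, so |A + B| = 5.
Verify: 5 ≥ 4? Yes ✓.

CD lower bound = 4, actual |A + B| = 5.


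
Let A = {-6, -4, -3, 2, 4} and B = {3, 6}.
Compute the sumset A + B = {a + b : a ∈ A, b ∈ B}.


A + B = {a + b : a ∈ A, b ∈ B}.
Enumerate all |A|·|B| = 5·2 = 10 pairs (a, b) and collect distinct sums.
a = -6: -6+3=-3, -6+6=0
a = -4: -4+3=-1, -4+6=2
a = -3: -3+3=0, -3+6=3
a = 2: 2+3=5, 2+6=8
a = 4: 4+3=7, 4+6=10
Collecting distinct sums: A + B = {-3, -1, 0, 2, 3, 5, 7, 8, 10}
|A + B| = 9

A + B = {-3, -1, 0, 2, 3, 5, 7, 8, 10}


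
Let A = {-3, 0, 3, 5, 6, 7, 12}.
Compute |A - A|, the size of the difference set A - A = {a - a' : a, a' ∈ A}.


A - A = {a - a' : a, a' ∈ A}; |A| = 7.
Bounds: 2|A|-1 ≤ |A - A| ≤ |A|² - |A| + 1, i.e. 13 ≤ |A - A| ≤ 43.
Note: 0 ∈ A - A always (from a - a). The set is symmetric: if d ∈ A - A then -d ∈ A - A.
Enumerate nonzero differences d = a - a' with a > a' (then include -d):
Positive differences: {1, 2, 3, 4, 5, 6, 7, 8, 9, 10, 12, 15}
Full difference set: {0} ∪ (positive diffs) ∪ (negative diffs).
|A - A| = 1 + 2·12 = 25 (matches direct enumeration: 25).

|A - A| = 25


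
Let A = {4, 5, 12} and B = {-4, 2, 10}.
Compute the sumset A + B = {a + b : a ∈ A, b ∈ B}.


A + B = {a + b : a ∈ A, b ∈ B}.
Enumerate all |A|·|B| = 3·3 = 9 pairs (a, b) and collect distinct sums.
a = 4: 4+-4=0, 4+2=6, 4+10=14
a = 5: 5+-4=1, 5+2=7, 5+10=15
a = 12: 12+-4=8, 12+2=14, 12+10=22
Collecting distinct sums: A + B = {0, 1, 6, 7, 8, 14, 15, 22}
|A + B| = 8

A + B = {0, 1, 6, 7, 8, 14, 15, 22}


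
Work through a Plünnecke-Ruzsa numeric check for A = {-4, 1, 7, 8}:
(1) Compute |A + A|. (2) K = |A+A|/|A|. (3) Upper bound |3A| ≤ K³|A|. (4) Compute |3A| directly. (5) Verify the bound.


|A| = 4.
Step 1: Compute A + A by enumerating all 16 pairs.
A + A = {-8, -3, 2, 3, 4, 8, 9, 14, 15, 16}, so |A + A| = 10.
Step 2: Doubling constant K = |A + A|/|A| = 10/4 = 10/4 ≈ 2.5000.
Step 3: Plünnecke-Ruzsa gives |3A| ≤ K³·|A| = (2.5000)³ · 4 ≈ 62.5000.
Step 4: Compute 3A = A + A + A directly by enumerating all triples (a,b,c) ∈ A³; |3A| = 19.
Step 5: Check 19 ≤ 62.5000? Yes ✓.

K = 10/4, Plünnecke-Ruzsa bound K³|A| ≈ 62.5000, |3A| = 19, inequality holds.


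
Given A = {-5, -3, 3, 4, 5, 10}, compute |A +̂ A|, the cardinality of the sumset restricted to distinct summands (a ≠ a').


Restricted sumset: A +̂ A = {a + a' : a ∈ A, a' ∈ A, a ≠ a'}.
Equivalently, take A + A and drop any sum 2a that is achievable ONLY as a + a for a ∈ A (i.e. sums representable only with equal summands).
Enumerate pairs (a, a') with a < a' (symmetric, so each unordered pair gives one sum; this covers all a ≠ a'):
  -5 + -3 = -8
  -5 + 3 = -2
  -5 + 4 = -1
  -5 + 5 = 0
  -5 + 10 = 5
  -3 + 3 = 0
  -3 + 4 = 1
  -3 + 5 = 2
  -3 + 10 = 7
  3 + 4 = 7
  3 + 5 = 8
  3 + 10 = 13
  4 + 5 = 9
  4 + 10 = 14
  5 + 10 = 15
Collected distinct sums: {-8, -2, -1, 0, 1, 2, 5, 7, 8, 9, 13, 14, 15}
|A +̂ A| = 13
(Reference bound: |A +̂ A| ≥ 2|A| - 3 for |A| ≥ 2, with |A| = 6 giving ≥ 9.)

|A +̂ A| = 13


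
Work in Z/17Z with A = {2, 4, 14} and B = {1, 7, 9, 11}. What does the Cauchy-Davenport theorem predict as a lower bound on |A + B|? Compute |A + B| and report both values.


Cauchy-Davenport: |A + B| ≥ min(p, |A| + |B| - 1) for A, B nonempty in Z/pZ.
|A| = 3, |B| = 4, p = 17.
CD lower bound = min(17, 3 + 4 - 1) = min(17, 6) = 6.
Compute A + B mod 17 directly:
a = 2: 2+1=3, 2+7=9, 2+9=11, 2+11=13
a = 4: 4+1=5, 4+7=11, 4+9=13, 4+11=15
a = 14: 14+1=15, 14+7=4, 14+9=6, 14+11=8
A + B = {3, 4, 5, 6, 8, 9, 11, 13, 15}, so |A + B| = 9.
Verify: 9 ≥ 6? Yes ✓.

CD lower bound = 6, actual |A + B| = 9.


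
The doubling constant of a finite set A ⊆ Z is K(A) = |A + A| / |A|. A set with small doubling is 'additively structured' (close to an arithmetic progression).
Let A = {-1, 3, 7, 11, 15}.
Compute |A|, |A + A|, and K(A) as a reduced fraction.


|A| = 5.
Compute A + A by enumerating all 25 pairs.
A + A = {-2, 2, 6, 10, 14, 18, 22, 26, 30}, so |A + A| = 9.
K = |A + A| / |A| = 9/5 (already in lowest terms) ≈ 1.8000.
Reference: AP of size 5 gives K = 9/5 ≈ 1.8000; a fully generic set of size 5 gives K ≈ 3.0000.

|A| = 5, |A + A| = 9, K = 9/5.


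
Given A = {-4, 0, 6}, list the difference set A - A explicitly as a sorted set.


A - A = {a - a' : a, a' ∈ A}.
Compute a - a' for each ordered pair (a, a'):
a = -4: -4--4=0, -4-0=-4, -4-6=-10
a = 0: 0--4=4, 0-0=0, 0-6=-6
a = 6: 6--4=10, 6-0=6, 6-6=0
Collecting distinct values (and noting 0 appears from a-a):
A - A = {-10, -6, -4, 0, 4, 6, 10}
|A - A| = 7

A - A = {-10, -6, -4, 0, 4, 6, 10}


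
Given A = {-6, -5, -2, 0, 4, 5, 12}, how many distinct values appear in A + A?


A + A = {a + a' : a, a' ∈ A}; |A| = 7.
General bounds: 2|A| - 1 ≤ |A + A| ≤ |A|(|A|+1)/2, i.e. 13 ≤ |A + A| ≤ 28.
Lower bound 2|A|-1 is attained iff A is an arithmetic progression.
Enumerate sums a + a' for a ≤ a' (symmetric, so this suffices):
a = -6: -6+-6=-12, -6+-5=-11, -6+-2=-8, -6+0=-6, -6+4=-2, -6+5=-1, -6+12=6
a = -5: -5+-5=-10, -5+-2=-7, -5+0=-5, -5+4=-1, -5+5=0, -5+12=7
a = -2: -2+-2=-4, -2+0=-2, -2+4=2, -2+5=3, -2+12=10
a = 0: 0+0=0, 0+4=4, 0+5=5, 0+12=12
a = 4: 4+4=8, 4+5=9, 4+12=16
a = 5: 5+5=10, 5+12=17
a = 12: 12+12=24
Distinct sums: {-12, -11, -10, -8, -7, -6, -5, -4, -2, -1, 0, 2, 3, 4, 5, 6, 7, 8, 9, 10, 12, 16, 17, 24}
|A + A| = 24

|A + A| = 24


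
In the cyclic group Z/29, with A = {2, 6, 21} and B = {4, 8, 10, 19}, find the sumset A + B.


Work in Z/29Z: reduce every sum a + b modulo 29.
Enumerate all 12 pairs:
a = 2: 2+4=6, 2+8=10, 2+10=12, 2+19=21
a = 6: 6+4=10, 6+8=14, 6+10=16, 6+19=25
a = 21: 21+4=25, 21+8=0, 21+10=2, 21+19=11
Distinct residues collected: {0, 2, 6, 10, 11, 12, 14, 16, 21, 25}
|A + B| = 10 (out of 29 total residues).

A + B = {0, 2, 6, 10, 11, 12, 14, 16, 21, 25}


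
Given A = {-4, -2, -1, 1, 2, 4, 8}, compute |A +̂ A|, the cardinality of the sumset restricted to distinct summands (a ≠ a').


Restricted sumset: A +̂ A = {a + a' : a ∈ A, a' ∈ A, a ≠ a'}.
Equivalently, take A + A and drop any sum 2a that is achievable ONLY as a + a for a ∈ A (i.e. sums representable only with equal summands).
Enumerate pairs (a, a') with a < a' (symmetric, so each unordered pair gives one sum; this covers all a ≠ a'):
  -4 + -2 = -6
  -4 + -1 = -5
  -4 + 1 = -3
  -4 + 2 = -2
  -4 + 4 = 0
  -4 + 8 = 4
  -2 + -1 = -3
  -2 + 1 = -1
  -2 + 2 = 0
  -2 + 4 = 2
  -2 + 8 = 6
  -1 + 1 = 0
  -1 + 2 = 1
  -1 + 4 = 3
  -1 + 8 = 7
  1 + 2 = 3
  1 + 4 = 5
  1 + 8 = 9
  2 + 4 = 6
  2 + 8 = 10
  4 + 8 = 12
Collected distinct sums: {-6, -5, -3, -2, -1, 0, 1, 2, 3, 4, 5, 6, 7, 9, 10, 12}
|A +̂ A| = 16
(Reference bound: |A +̂ A| ≥ 2|A| - 3 for |A| ≥ 2, with |A| = 7 giving ≥ 11.)

|A +̂ A| = 16


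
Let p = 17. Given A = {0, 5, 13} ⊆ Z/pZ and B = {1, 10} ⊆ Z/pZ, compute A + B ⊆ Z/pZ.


Work in Z/17Z: reduce every sum a + b modulo 17.
Enumerate all 6 pairs:
a = 0: 0+1=1, 0+10=10
a = 5: 5+1=6, 5+10=15
a = 13: 13+1=14, 13+10=6
Distinct residues collected: {1, 6, 10, 14, 15}
|A + B| = 5 (out of 17 total residues).

A + B = {1, 6, 10, 14, 15}


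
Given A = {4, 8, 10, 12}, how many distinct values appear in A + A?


A + A = {a + a' : a, a' ∈ A}; |A| = 4.
General bounds: 2|A| - 1 ≤ |A + A| ≤ |A|(|A|+1)/2, i.e. 7 ≤ |A + A| ≤ 10.
Lower bound 2|A|-1 is attained iff A is an arithmetic progression.
Enumerate sums a + a' for a ≤ a' (symmetric, so this suffices):
a = 4: 4+4=8, 4+8=12, 4+10=14, 4+12=16
a = 8: 8+8=16, 8+10=18, 8+12=20
a = 10: 10+10=20, 10+12=22
a = 12: 12+12=24
Distinct sums: {8, 12, 14, 16, 18, 20, 22, 24}
|A + A| = 8

|A + A| = 8


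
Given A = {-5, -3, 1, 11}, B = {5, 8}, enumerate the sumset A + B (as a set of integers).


A + B = {a + b : a ∈ A, b ∈ B}.
Enumerate all |A|·|B| = 4·2 = 8 pairs (a, b) and collect distinct sums.
a = -5: -5+5=0, -5+8=3
a = -3: -3+5=2, -3+8=5
a = 1: 1+5=6, 1+8=9
a = 11: 11+5=16, 11+8=19
Collecting distinct sums: A + B = {0, 2, 3, 5, 6, 9, 16, 19}
|A + B| = 8

A + B = {0, 2, 3, 5, 6, 9, 16, 19}


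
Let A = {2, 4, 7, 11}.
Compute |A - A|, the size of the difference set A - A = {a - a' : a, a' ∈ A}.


A - A = {a - a' : a, a' ∈ A}; |A| = 4.
Bounds: 2|A|-1 ≤ |A - A| ≤ |A|² - |A| + 1, i.e. 7 ≤ |A - A| ≤ 13.
Note: 0 ∈ A - A always (from a - a). The set is symmetric: if d ∈ A - A then -d ∈ A - A.
Enumerate nonzero differences d = a - a' with a > a' (then include -d):
Positive differences: {2, 3, 4, 5, 7, 9}
Full difference set: {0} ∪ (positive diffs) ∪ (negative diffs).
|A - A| = 1 + 2·6 = 13 (matches direct enumeration: 13).

|A - A| = 13


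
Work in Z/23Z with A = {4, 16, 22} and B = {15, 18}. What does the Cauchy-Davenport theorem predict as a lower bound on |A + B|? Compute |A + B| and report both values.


Cauchy-Davenport: |A + B| ≥ min(p, |A| + |B| - 1) for A, B nonempty in Z/pZ.
|A| = 3, |B| = 2, p = 23.
CD lower bound = min(23, 3 + 2 - 1) = min(23, 4) = 4.
Compute A + B mod 23 directly:
a = 4: 4+15=19, 4+18=22
a = 16: 16+15=8, 16+18=11
a = 22: 22+15=14, 22+18=17
A + B = {8, 11, 14, 17, 19, 22}, so |A + B| = 6.
Verify: 6 ≥ 4? Yes ✓.

CD lower bound = 4, actual |A + B| = 6.


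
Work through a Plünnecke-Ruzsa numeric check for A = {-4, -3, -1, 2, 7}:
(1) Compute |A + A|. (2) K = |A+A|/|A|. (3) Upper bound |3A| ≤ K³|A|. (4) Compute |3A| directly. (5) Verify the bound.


|A| = 5.
Step 1: Compute A + A by enumerating all 25 pairs.
A + A = {-8, -7, -6, -5, -4, -2, -1, 1, 3, 4, 6, 9, 14}, so |A + A| = 13.
Step 2: Doubling constant K = |A + A|/|A| = 13/5 = 13/5 ≈ 2.6000.
Step 3: Plünnecke-Ruzsa gives |3A| ≤ K³·|A| = (2.6000)³ · 5 ≈ 87.8800.
Step 4: Compute 3A = A + A + A directly by enumerating all triples (a,b,c) ∈ A³; |3A| = 24.
Step 5: Check 24 ≤ 87.8800? Yes ✓.

K = 13/5, Plünnecke-Ruzsa bound K³|A| ≈ 87.8800, |3A| = 24, inequality holds.


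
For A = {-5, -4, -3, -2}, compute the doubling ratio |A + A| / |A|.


|A| = 4.
Compute A + A by enumerating all 16 pairs.
A + A = {-10, -9, -8, -7, -6, -5, -4}, so |A + A| = 7.
K = |A + A| / |A| = 7/4 (already in lowest terms) ≈ 1.7500.
Reference: AP of size 4 gives K = 7/4 ≈ 1.7500; a fully generic set of size 4 gives K ≈ 2.5000.

|A| = 4, |A + A| = 7, K = 7/4.


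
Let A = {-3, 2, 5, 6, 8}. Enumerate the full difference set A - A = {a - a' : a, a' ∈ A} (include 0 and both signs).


A - A = {a - a' : a, a' ∈ A}.
Compute a - a' for each ordered pair (a, a'):
a = -3: -3--3=0, -3-2=-5, -3-5=-8, -3-6=-9, -3-8=-11
a = 2: 2--3=5, 2-2=0, 2-5=-3, 2-6=-4, 2-8=-6
a = 5: 5--3=8, 5-2=3, 5-5=0, 5-6=-1, 5-8=-3
a = 6: 6--3=9, 6-2=4, 6-5=1, 6-6=0, 6-8=-2
a = 8: 8--3=11, 8-2=6, 8-5=3, 8-6=2, 8-8=0
Collecting distinct values (and noting 0 appears from a-a):
A - A = {-11, -9, -8, -6, -5, -4, -3, -2, -1, 0, 1, 2, 3, 4, 5, 6, 8, 9, 11}
|A - A| = 19

A - A = {-11, -9, -8, -6, -5, -4, -3, -2, -1, 0, 1, 2, 3, 4, 5, 6, 8, 9, 11}


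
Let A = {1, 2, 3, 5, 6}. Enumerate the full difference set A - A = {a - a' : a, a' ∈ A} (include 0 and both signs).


A - A = {a - a' : a, a' ∈ A}.
Compute a - a' for each ordered pair (a, a'):
a = 1: 1-1=0, 1-2=-1, 1-3=-2, 1-5=-4, 1-6=-5
a = 2: 2-1=1, 2-2=0, 2-3=-1, 2-5=-3, 2-6=-4
a = 3: 3-1=2, 3-2=1, 3-3=0, 3-5=-2, 3-6=-3
a = 5: 5-1=4, 5-2=3, 5-3=2, 5-5=0, 5-6=-1
a = 6: 6-1=5, 6-2=4, 6-3=3, 6-5=1, 6-6=0
Collecting distinct values (and noting 0 appears from a-a):
A - A = {-5, -4, -3, -2, -1, 0, 1, 2, 3, 4, 5}
|A - A| = 11

A - A = {-5, -4, -3, -2, -1, 0, 1, 2, 3, 4, 5}


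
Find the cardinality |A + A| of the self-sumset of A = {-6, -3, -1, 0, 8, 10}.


A + A = {a + a' : a, a' ∈ A}; |A| = 6.
General bounds: 2|A| - 1 ≤ |A + A| ≤ |A|(|A|+1)/2, i.e. 11 ≤ |A + A| ≤ 21.
Lower bound 2|A|-1 is attained iff A is an arithmetic progression.
Enumerate sums a + a' for a ≤ a' (symmetric, so this suffices):
a = -6: -6+-6=-12, -6+-3=-9, -6+-1=-7, -6+0=-6, -6+8=2, -6+10=4
a = -3: -3+-3=-6, -3+-1=-4, -3+0=-3, -3+8=5, -3+10=7
a = -1: -1+-1=-2, -1+0=-1, -1+8=7, -1+10=9
a = 0: 0+0=0, 0+8=8, 0+10=10
a = 8: 8+8=16, 8+10=18
a = 10: 10+10=20
Distinct sums: {-12, -9, -7, -6, -4, -3, -2, -1, 0, 2, 4, 5, 7, 8, 9, 10, 16, 18, 20}
|A + A| = 19

|A + A| = 19


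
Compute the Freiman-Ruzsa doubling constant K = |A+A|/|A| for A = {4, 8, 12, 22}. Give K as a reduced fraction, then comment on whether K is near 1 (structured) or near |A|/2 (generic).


|A| = 4.
Compute A + A by enumerating all 16 pairs.
A + A = {8, 12, 16, 20, 24, 26, 30, 34, 44}, so |A + A| = 9.
K = |A + A| / |A| = 9/4 (already in lowest terms) ≈ 2.2500.
Reference: AP of size 4 gives K = 7/4 ≈ 1.7500; a fully generic set of size 4 gives K ≈ 2.5000.

|A| = 4, |A + A| = 9, K = 9/4.


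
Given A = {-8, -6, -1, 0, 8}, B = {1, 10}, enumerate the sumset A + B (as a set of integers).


A + B = {a + b : a ∈ A, b ∈ B}.
Enumerate all |A|·|B| = 5·2 = 10 pairs (a, b) and collect distinct sums.
a = -8: -8+1=-7, -8+10=2
a = -6: -6+1=-5, -6+10=4
a = -1: -1+1=0, -1+10=9
a = 0: 0+1=1, 0+10=10
a = 8: 8+1=9, 8+10=18
Collecting distinct sums: A + B = {-7, -5, 0, 1, 2, 4, 9, 10, 18}
|A + B| = 9

A + B = {-7, -5, 0, 1, 2, 4, 9, 10, 18}


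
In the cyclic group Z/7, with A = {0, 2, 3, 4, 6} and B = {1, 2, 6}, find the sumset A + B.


Work in Z/7Z: reduce every sum a + b modulo 7.
Enumerate all 15 pairs:
a = 0: 0+1=1, 0+2=2, 0+6=6
a = 2: 2+1=3, 2+2=4, 2+6=1
a = 3: 3+1=4, 3+2=5, 3+6=2
a = 4: 4+1=5, 4+2=6, 4+6=3
a = 6: 6+1=0, 6+2=1, 6+6=5
Distinct residues collected: {0, 1, 2, 3, 4, 5, 6}
|A + B| = 7 (out of 7 total residues).

A + B = {0, 1, 2, 3, 4, 5, 6}


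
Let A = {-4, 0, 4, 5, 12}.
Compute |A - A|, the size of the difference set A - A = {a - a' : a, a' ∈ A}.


A - A = {a - a' : a, a' ∈ A}; |A| = 5.
Bounds: 2|A|-1 ≤ |A - A| ≤ |A|² - |A| + 1, i.e. 9 ≤ |A - A| ≤ 21.
Note: 0 ∈ A - A always (from a - a). The set is symmetric: if d ∈ A - A then -d ∈ A - A.
Enumerate nonzero differences d = a - a' with a > a' (then include -d):
Positive differences: {1, 4, 5, 7, 8, 9, 12, 16}
Full difference set: {0} ∪ (positive diffs) ∪ (negative diffs).
|A - A| = 1 + 2·8 = 17 (matches direct enumeration: 17).

|A - A| = 17


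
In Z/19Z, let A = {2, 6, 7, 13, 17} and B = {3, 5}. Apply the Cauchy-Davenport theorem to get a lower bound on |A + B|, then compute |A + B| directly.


Cauchy-Davenport: |A + B| ≥ min(p, |A| + |B| - 1) for A, B nonempty in Z/pZ.
|A| = 5, |B| = 2, p = 19.
CD lower bound = min(19, 5 + 2 - 1) = min(19, 6) = 6.
Compute A + B mod 19 directly:
a = 2: 2+3=5, 2+5=7
a = 6: 6+3=9, 6+5=11
a = 7: 7+3=10, 7+5=12
a = 13: 13+3=16, 13+5=18
a = 17: 17+3=1, 17+5=3
A + B = {1, 3, 5, 7, 9, 10, 11, 12, 16, 18}, so |A + B| = 10.
Verify: 10 ≥ 6? Yes ✓.

CD lower bound = 6, actual |A + B| = 10.


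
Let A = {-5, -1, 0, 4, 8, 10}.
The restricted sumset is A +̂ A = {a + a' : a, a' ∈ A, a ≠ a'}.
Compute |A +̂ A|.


Restricted sumset: A +̂ A = {a + a' : a ∈ A, a' ∈ A, a ≠ a'}.
Equivalently, take A + A and drop any sum 2a that is achievable ONLY as a + a for a ∈ A (i.e. sums representable only with equal summands).
Enumerate pairs (a, a') with a < a' (symmetric, so each unordered pair gives one sum; this covers all a ≠ a'):
  -5 + -1 = -6
  -5 + 0 = -5
  -5 + 4 = -1
  -5 + 8 = 3
  -5 + 10 = 5
  -1 + 0 = -1
  -1 + 4 = 3
  -1 + 8 = 7
  -1 + 10 = 9
  0 + 4 = 4
  0 + 8 = 8
  0 + 10 = 10
  4 + 8 = 12
  4 + 10 = 14
  8 + 10 = 18
Collected distinct sums: {-6, -5, -1, 3, 4, 5, 7, 8, 9, 10, 12, 14, 18}
|A +̂ A| = 13
(Reference bound: |A +̂ A| ≥ 2|A| - 3 for |A| ≥ 2, with |A| = 6 giving ≥ 9.)

|A +̂ A| = 13


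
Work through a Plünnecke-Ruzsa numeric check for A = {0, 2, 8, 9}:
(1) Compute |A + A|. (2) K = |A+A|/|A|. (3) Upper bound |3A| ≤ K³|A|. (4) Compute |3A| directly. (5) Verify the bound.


|A| = 4.
Step 1: Compute A + A by enumerating all 16 pairs.
A + A = {0, 2, 4, 8, 9, 10, 11, 16, 17, 18}, so |A + A| = 10.
Step 2: Doubling constant K = |A + A|/|A| = 10/4 = 10/4 ≈ 2.5000.
Step 3: Plünnecke-Ruzsa gives |3A| ≤ K³·|A| = (2.5000)³ · 4 ≈ 62.5000.
Step 4: Compute 3A = A + A + A directly by enumerating all triples (a,b,c) ∈ A³; |3A| = 19.
Step 5: Check 19 ≤ 62.5000? Yes ✓.

K = 10/4, Plünnecke-Ruzsa bound K³|A| ≈ 62.5000, |3A| = 19, inequality holds.


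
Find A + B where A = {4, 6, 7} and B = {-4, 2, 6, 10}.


A + B = {a + b : a ∈ A, b ∈ B}.
Enumerate all |A|·|B| = 3·4 = 12 pairs (a, b) and collect distinct sums.
a = 4: 4+-4=0, 4+2=6, 4+6=10, 4+10=14
a = 6: 6+-4=2, 6+2=8, 6+6=12, 6+10=16
a = 7: 7+-4=3, 7+2=9, 7+6=13, 7+10=17
Collecting distinct sums: A + B = {0, 2, 3, 6, 8, 9, 10, 12, 13, 14, 16, 17}
|A + B| = 12

A + B = {0, 2, 3, 6, 8, 9, 10, 12, 13, 14, 16, 17}


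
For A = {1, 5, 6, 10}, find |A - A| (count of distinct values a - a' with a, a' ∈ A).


A - A = {a - a' : a, a' ∈ A}; |A| = 4.
Bounds: 2|A|-1 ≤ |A - A| ≤ |A|² - |A| + 1, i.e. 7 ≤ |A - A| ≤ 13.
Note: 0 ∈ A - A always (from a - a). The set is symmetric: if d ∈ A - A then -d ∈ A - A.
Enumerate nonzero differences d = a - a' with a > a' (then include -d):
Positive differences: {1, 4, 5, 9}
Full difference set: {0} ∪ (positive diffs) ∪ (negative diffs).
|A - A| = 1 + 2·4 = 9 (matches direct enumeration: 9).

|A - A| = 9


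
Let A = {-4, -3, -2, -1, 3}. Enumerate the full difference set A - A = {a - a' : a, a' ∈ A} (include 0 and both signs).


A - A = {a - a' : a, a' ∈ A}.
Compute a - a' for each ordered pair (a, a'):
a = -4: -4--4=0, -4--3=-1, -4--2=-2, -4--1=-3, -4-3=-7
a = -3: -3--4=1, -3--3=0, -3--2=-1, -3--1=-2, -3-3=-6
a = -2: -2--4=2, -2--3=1, -2--2=0, -2--1=-1, -2-3=-5
a = -1: -1--4=3, -1--3=2, -1--2=1, -1--1=0, -1-3=-4
a = 3: 3--4=7, 3--3=6, 3--2=5, 3--1=4, 3-3=0
Collecting distinct values (and noting 0 appears from a-a):
A - A = {-7, -6, -5, -4, -3, -2, -1, 0, 1, 2, 3, 4, 5, 6, 7}
|A - A| = 15

A - A = {-7, -6, -5, -4, -3, -2, -1, 0, 1, 2, 3, 4, 5, 6, 7}


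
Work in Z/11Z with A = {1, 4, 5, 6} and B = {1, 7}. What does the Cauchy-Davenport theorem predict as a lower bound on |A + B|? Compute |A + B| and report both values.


Cauchy-Davenport: |A + B| ≥ min(p, |A| + |B| - 1) for A, B nonempty in Z/pZ.
|A| = 4, |B| = 2, p = 11.
CD lower bound = min(11, 4 + 2 - 1) = min(11, 5) = 5.
Compute A + B mod 11 directly:
a = 1: 1+1=2, 1+7=8
a = 4: 4+1=5, 4+7=0
a = 5: 5+1=6, 5+7=1
a = 6: 6+1=7, 6+7=2
A + B = {0, 1, 2, 5, 6, 7, 8}, so |A + B| = 7.
Verify: 7 ≥ 5? Yes ✓.

CD lower bound = 5, actual |A + B| = 7.


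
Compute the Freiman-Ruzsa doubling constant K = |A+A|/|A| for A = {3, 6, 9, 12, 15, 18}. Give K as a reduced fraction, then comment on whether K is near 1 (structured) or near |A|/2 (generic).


|A| = 6.
Compute A + A by enumerating all 36 pairs.
A + A = {6, 9, 12, 15, 18, 21, 24, 27, 30, 33, 36}, so |A + A| = 11.
K = |A + A| / |A| = 11/6 (already in lowest terms) ≈ 1.8333.
Reference: AP of size 6 gives K = 11/6 ≈ 1.8333; a fully generic set of size 6 gives K ≈ 3.5000.

|A| = 6, |A + A| = 11, K = 11/6.


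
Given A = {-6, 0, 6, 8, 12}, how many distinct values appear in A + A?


A + A = {a + a' : a, a' ∈ A}; |A| = 5.
General bounds: 2|A| - 1 ≤ |A + A| ≤ |A|(|A|+1)/2, i.e. 9 ≤ |A + A| ≤ 15.
Lower bound 2|A|-1 is attained iff A is an arithmetic progression.
Enumerate sums a + a' for a ≤ a' (symmetric, so this suffices):
a = -6: -6+-6=-12, -6+0=-6, -6+6=0, -6+8=2, -6+12=6
a = 0: 0+0=0, 0+6=6, 0+8=8, 0+12=12
a = 6: 6+6=12, 6+8=14, 6+12=18
a = 8: 8+8=16, 8+12=20
a = 12: 12+12=24
Distinct sums: {-12, -6, 0, 2, 6, 8, 12, 14, 16, 18, 20, 24}
|A + A| = 12

|A + A| = 12


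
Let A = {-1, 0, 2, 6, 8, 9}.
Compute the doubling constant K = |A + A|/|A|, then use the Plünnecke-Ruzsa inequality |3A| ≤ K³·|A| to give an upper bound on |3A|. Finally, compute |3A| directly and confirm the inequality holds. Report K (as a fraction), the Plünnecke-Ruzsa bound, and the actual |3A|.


|A| = 6.
Step 1: Compute A + A by enumerating all 36 pairs.
A + A = {-2, -1, 0, 1, 2, 4, 5, 6, 7, 8, 9, 10, 11, 12, 14, 15, 16, 17, 18}, so |A + A| = 19.
Step 2: Doubling constant K = |A + A|/|A| = 19/6 = 19/6 ≈ 3.1667.
Step 3: Plünnecke-Ruzsa gives |3A| ≤ K³·|A| = (3.1667)³ · 6 ≈ 190.5278.
Step 4: Compute 3A = A + A + A directly by enumerating all triples (a,b,c) ∈ A³; |3A| = 31.
Step 5: Check 31 ≤ 190.5278? Yes ✓.

K = 19/6, Plünnecke-Ruzsa bound K³|A| ≈ 190.5278, |3A| = 31, inequality holds.


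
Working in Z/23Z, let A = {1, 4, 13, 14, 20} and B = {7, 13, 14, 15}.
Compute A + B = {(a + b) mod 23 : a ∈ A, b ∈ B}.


Work in Z/23Z: reduce every sum a + b modulo 23.
Enumerate all 20 pairs:
a = 1: 1+7=8, 1+13=14, 1+14=15, 1+15=16
a = 4: 4+7=11, 4+13=17, 4+14=18, 4+15=19
a = 13: 13+7=20, 13+13=3, 13+14=4, 13+15=5
a = 14: 14+7=21, 14+13=4, 14+14=5, 14+15=6
a = 20: 20+7=4, 20+13=10, 20+14=11, 20+15=12
Distinct residues collected: {3, 4, 5, 6, 8, 10, 11, 12, 14, 15, 16, 17, 18, 19, 20, 21}
|A + B| = 16 (out of 23 total residues).

A + B = {3, 4, 5, 6, 8, 10, 11, 12, 14, 15, 16, 17, 18, 19, 20, 21}


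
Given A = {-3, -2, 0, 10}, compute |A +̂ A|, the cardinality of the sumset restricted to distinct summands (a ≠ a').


Restricted sumset: A +̂ A = {a + a' : a ∈ A, a' ∈ A, a ≠ a'}.
Equivalently, take A + A and drop any sum 2a that is achievable ONLY as a + a for a ∈ A (i.e. sums representable only with equal summands).
Enumerate pairs (a, a') with a < a' (symmetric, so each unordered pair gives one sum; this covers all a ≠ a'):
  -3 + -2 = -5
  -3 + 0 = -3
  -3 + 10 = 7
  -2 + 0 = -2
  -2 + 10 = 8
  0 + 10 = 10
Collected distinct sums: {-5, -3, -2, 7, 8, 10}
|A +̂ A| = 6
(Reference bound: |A +̂ A| ≥ 2|A| - 3 for |A| ≥ 2, with |A| = 4 giving ≥ 5.)

|A +̂ A| = 6


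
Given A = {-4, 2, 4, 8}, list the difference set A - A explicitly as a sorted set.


A - A = {a - a' : a, a' ∈ A}.
Compute a - a' for each ordered pair (a, a'):
a = -4: -4--4=0, -4-2=-6, -4-4=-8, -4-8=-12
a = 2: 2--4=6, 2-2=0, 2-4=-2, 2-8=-6
a = 4: 4--4=8, 4-2=2, 4-4=0, 4-8=-4
a = 8: 8--4=12, 8-2=6, 8-4=4, 8-8=0
Collecting distinct values (and noting 0 appears from a-a):
A - A = {-12, -8, -6, -4, -2, 0, 2, 4, 6, 8, 12}
|A - A| = 11

A - A = {-12, -8, -6, -4, -2, 0, 2, 4, 6, 8, 12}


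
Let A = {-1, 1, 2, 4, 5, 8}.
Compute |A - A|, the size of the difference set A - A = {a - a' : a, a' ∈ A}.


A - A = {a - a' : a, a' ∈ A}; |A| = 6.
Bounds: 2|A|-1 ≤ |A - A| ≤ |A|² - |A| + 1, i.e. 11 ≤ |A - A| ≤ 31.
Note: 0 ∈ A - A always (from a - a). The set is symmetric: if d ∈ A - A then -d ∈ A - A.
Enumerate nonzero differences d = a - a' with a > a' (then include -d):
Positive differences: {1, 2, 3, 4, 5, 6, 7, 9}
Full difference set: {0} ∪ (positive diffs) ∪ (negative diffs).
|A - A| = 1 + 2·8 = 17 (matches direct enumeration: 17).

|A - A| = 17


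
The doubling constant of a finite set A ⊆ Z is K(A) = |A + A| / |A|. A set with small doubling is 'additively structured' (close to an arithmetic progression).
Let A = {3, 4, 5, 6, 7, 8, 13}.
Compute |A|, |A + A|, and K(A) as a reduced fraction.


|A| = 7.
Compute A + A by enumerating all 49 pairs.
A + A = {6, 7, 8, 9, 10, 11, 12, 13, 14, 15, 16, 17, 18, 19, 20, 21, 26}, so |A + A| = 17.
K = |A + A| / |A| = 17/7 (already in lowest terms) ≈ 2.4286.
Reference: AP of size 7 gives K = 13/7 ≈ 1.8571; a fully generic set of size 7 gives K ≈ 4.0000.

|A| = 7, |A + A| = 17, K = 17/7.


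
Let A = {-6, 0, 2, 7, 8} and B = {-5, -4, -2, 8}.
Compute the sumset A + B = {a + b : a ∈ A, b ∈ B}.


A + B = {a + b : a ∈ A, b ∈ B}.
Enumerate all |A|·|B| = 5·4 = 20 pairs (a, b) and collect distinct sums.
a = -6: -6+-5=-11, -6+-4=-10, -6+-2=-8, -6+8=2
a = 0: 0+-5=-5, 0+-4=-4, 0+-2=-2, 0+8=8
a = 2: 2+-5=-3, 2+-4=-2, 2+-2=0, 2+8=10
a = 7: 7+-5=2, 7+-4=3, 7+-2=5, 7+8=15
a = 8: 8+-5=3, 8+-4=4, 8+-2=6, 8+8=16
Collecting distinct sums: A + B = {-11, -10, -8, -5, -4, -3, -2, 0, 2, 3, 4, 5, 6, 8, 10, 15, 16}
|A + B| = 17

A + B = {-11, -10, -8, -5, -4, -3, -2, 0, 2, 3, 4, 5, 6, 8, 10, 15, 16}


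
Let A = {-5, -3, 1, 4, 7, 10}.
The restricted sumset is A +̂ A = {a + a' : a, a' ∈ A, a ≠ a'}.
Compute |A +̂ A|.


Restricted sumset: A +̂ A = {a + a' : a ∈ A, a' ∈ A, a ≠ a'}.
Equivalently, take A + A and drop any sum 2a that is achievable ONLY as a + a for a ∈ A (i.e. sums representable only with equal summands).
Enumerate pairs (a, a') with a < a' (symmetric, so each unordered pair gives one sum; this covers all a ≠ a'):
  -5 + -3 = -8
  -5 + 1 = -4
  -5 + 4 = -1
  -5 + 7 = 2
  -5 + 10 = 5
  -3 + 1 = -2
  -3 + 4 = 1
  -3 + 7 = 4
  -3 + 10 = 7
  1 + 4 = 5
  1 + 7 = 8
  1 + 10 = 11
  4 + 7 = 11
  4 + 10 = 14
  7 + 10 = 17
Collected distinct sums: {-8, -4, -2, -1, 1, 2, 4, 5, 7, 8, 11, 14, 17}
|A +̂ A| = 13
(Reference bound: |A +̂ A| ≥ 2|A| - 3 for |A| ≥ 2, with |A| = 6 giving ≥ 9.)

|A +̂ A| = 13


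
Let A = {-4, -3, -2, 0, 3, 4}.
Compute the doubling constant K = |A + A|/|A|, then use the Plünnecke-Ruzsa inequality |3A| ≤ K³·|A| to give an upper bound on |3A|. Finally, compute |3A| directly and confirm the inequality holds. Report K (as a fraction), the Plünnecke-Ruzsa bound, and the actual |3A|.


|A| = 6.
Step 1: Compute A + A by enumerating all 36 pairs.
A + A = {-8, -7, -6, -5, -4, -3, -2, -1, 0, 1, 2, 3, 4, 6, 7, 8}, so |A + A| = 16.
Step 2: Doubling constant K = |A + A|/|A| = 16/6 = 16/6 ≈ 2.6667.
Step 3: Plünnecke-Ruzsa gives |3A| ≤ K³·|A| = (2.6667)³ · 6 ≈ 113.7778.
Step 4: Compute 3A = A + A + A directly by enumerating all triples (a,b,c) ∈ A³; |3A| = 25.
Step 5: Check 25 ≤ 113.7778? Yes ✓.

K = 16/6, Plünnecke-Ruzsa bound K³|A| ≈ 113.7778, |3A| = 25, inequality holds.


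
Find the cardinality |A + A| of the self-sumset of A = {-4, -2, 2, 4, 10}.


A + A = {a + a' : a, a' ∈ A}; |A| = 5.
General bounds: 2|A| - 1 ≤ |A + A| ≤ |A|(|A|+1)/2, i.e. 9 ≤ |A + A| ≤ 15.
Lower bound 2|A|-1 is attained iff A is an arithmetic progression.
Enumerate sums a + a' for a ≤ a' (symmetric, so this suffices):
a = -4: -4+-4=-8, -4+-2=-6, -4+2=-2, -4+4=0, -4+10=6
a = -2: -2+-2=-4, -2+2=0, -2+4=2, -2+10=8
a = 2: 2+2=4, 2+4=6, 2+10=12
a = 4: 4+4=8, 4+10=14
a = 10: 10+10=20
Distinct sums: {-8, -6, -4, -2, 0, 2, 4, 6, 8, 12, 14, 20}
|A + A| = 12

|A + A| = 12


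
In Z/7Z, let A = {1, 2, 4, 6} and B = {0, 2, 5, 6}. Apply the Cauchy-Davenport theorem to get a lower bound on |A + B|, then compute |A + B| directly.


Cauchy-Davenport: |A + B| ≥ min(p, |A| + |B| - 1) for A, B nonempty in Z/pZ.
|A| = 4, |B| = 4, p = 7.
CD lower bound = min(7, 4 + 4 - 1) = min(7, 7) = 7.
Compute A + B mod 7 directly:
a = 1: 1+0=1, 1+2=3, 1+5=6, 1+6=0
a = 2: 2+0=2, 2+2=4, 2+5=0, 2+6=1
a = 4: 4+0=4, 4+2=6, 4+5=2, 4+6=3
a = 6: 6+0=6, 6+2=1, 6+5=4, 6+6=5
A + B = {0, 1, 2, 3, 4, 5, 6}, so |A + B| = 7.
Verify: 7 ≥ 7? Yes ✓.

CD lower bound = 7, actual |A + B| = 7.


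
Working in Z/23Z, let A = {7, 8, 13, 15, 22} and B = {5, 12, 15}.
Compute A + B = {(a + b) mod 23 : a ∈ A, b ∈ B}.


Work in Z/23Z: reduce every sum a + b modulo 23.
Enumerate all 15 pairs:
a = 7: 7+5=12, 7+12=19, 7+15=22
a = 8: 8+5=13, 8+12=20, 8+15=0
a = 13: 13+5=18, 13+12=2, 13+15=5
a = 15: 15+5=20, 15+12=4, 15+15=7
a = 22: 22+5=4, 22+12=11, 22+15=14
Distinct residues collected: {0, 2, 4, 5, 7, 11, 12, 13, 14, 18, 19, 20, 22}
|A + B| = 13 (out of 23 total residues).

A + B = {0, 2, 4, 5, 7, 11, 12, 13, 14, 18, 19, 20, 22}
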